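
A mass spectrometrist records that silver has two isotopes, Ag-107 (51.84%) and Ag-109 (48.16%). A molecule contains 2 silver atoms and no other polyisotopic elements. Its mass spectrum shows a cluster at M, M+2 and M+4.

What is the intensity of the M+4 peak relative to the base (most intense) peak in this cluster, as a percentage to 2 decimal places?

Term probabilities: M 0.2687, M+2 0.4993, M+4 0.2319. Base peak = M+2.
P(M+2) = C(2,1) × 0.5184^1 × 0.4816^1 = 2 × 0.5184 × 0.4816 = 0.499323 (base)
P(M+4) = C(2,2) × 0.5184^0 × 0.4816^2 = 1 × 1.0000 × 0.23193856 = 0.231939
Relative intensity = 0.231939 / 0.499323 × 100 = 46.45

46.45%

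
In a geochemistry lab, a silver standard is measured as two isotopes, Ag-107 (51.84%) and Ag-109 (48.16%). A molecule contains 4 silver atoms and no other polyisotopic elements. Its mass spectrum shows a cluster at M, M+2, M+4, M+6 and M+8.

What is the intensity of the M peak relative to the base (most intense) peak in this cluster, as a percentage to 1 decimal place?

Term probabilities: M 0.0722, M+2 0.2684, M+4 0.3740, M+6 0.2316, M+8 0.0538. Base peak = M+4.
P(M+4) = C(4,2) × 0.5184^2 × 0.4816^2 = 6 × 0.26873856 × 0.23193856 = 0.373985 (base)
P(M) = C(4,0) × 0.5184^4 × 0.4816^0 = 1 × 0.07222041 × 1.0000 = 0.072220
Relative intensity = 0.072220 / 0.373985 × 100 = 19.3

19.3%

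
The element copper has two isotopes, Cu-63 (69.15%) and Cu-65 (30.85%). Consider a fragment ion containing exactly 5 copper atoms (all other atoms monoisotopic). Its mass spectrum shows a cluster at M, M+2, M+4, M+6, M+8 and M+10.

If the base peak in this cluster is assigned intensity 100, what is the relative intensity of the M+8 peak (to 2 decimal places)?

8.88

(0.6915 + 0.3085)^5 gives M 0.1581, M+2 0.3527, M+4 0.3147, M+6 0.1404, M+8 0.0313, M+10 0.0028; the largest is M+2.
P(M+2) = C(5,1) × 0.6915^4 × 0.3085^1 = 5 × 0.2286487 × 0.3085 = 0.352691 (base)
P(M+8) = C(5,4) × 0.6915^1 × 0.3085^4 = 5 × 0.6915 × 0.00905776 = 0.031317
Relative intensity = 0.031317 / 0.352691 × 100 = 8.88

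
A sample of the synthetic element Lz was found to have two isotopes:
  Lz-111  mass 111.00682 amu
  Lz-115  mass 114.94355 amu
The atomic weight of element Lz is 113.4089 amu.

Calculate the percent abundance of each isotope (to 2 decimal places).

Writing the weighted mean with unknown fraction x of Lz-111:
111.00682·x + 114.94355·(1 − x) = 113.4089
(111.00682 − 114.94355)·x = 113.4089 − 114.94355
x = -1.53465 / -3.93673 = 0.38983 → 38.98% Lz-111, 61.02% Lz-115.

Lz-111: 38.98%, Lz-115: 61.02%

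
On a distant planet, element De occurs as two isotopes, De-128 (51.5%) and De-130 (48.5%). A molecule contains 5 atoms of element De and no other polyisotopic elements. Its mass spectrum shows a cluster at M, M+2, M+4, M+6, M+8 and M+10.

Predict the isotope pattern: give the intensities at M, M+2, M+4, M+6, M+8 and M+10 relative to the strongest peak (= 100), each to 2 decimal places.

11.28 : 53.09 : 100.00 : 94.17 : 44.34 : 8.35

Each De atom is independently De-128 (p = 0.515) or De-130 (q = 0.485); the cluster is the binomial expansion (p + q)^5.
P(M) = 0.515^5 = 0.036227
P(M+2) = 5 × 0.515^4 × 0.485^1 = 0.170585
P(M+4) = 10 × 0.515^3 × 0.485^2 = 0.321296
P(M+6) = 10 × 0.515^2 × 0.485^3 = 0.302580
P(M+8) = 5 × 0.515^1 × 0.485^4 = 0.142477
P(M+10) = 0.485^5 = 0.026835
The M+4 peak is largest (0.321296); scaling to 100 gives 11.28 : 53.09 : 100.00 : 94.17 : 44.34 : 8.35.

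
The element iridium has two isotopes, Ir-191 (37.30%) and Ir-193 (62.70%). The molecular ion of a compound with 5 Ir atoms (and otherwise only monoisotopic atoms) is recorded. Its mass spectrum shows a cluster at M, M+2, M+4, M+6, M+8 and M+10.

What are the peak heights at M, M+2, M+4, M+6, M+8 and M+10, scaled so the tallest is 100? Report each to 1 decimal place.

Each Ir atom is independently Ir-191 (p = 0.3730) or Ir-193 (q = 0.6270); the cluster is the binomial expansion (p + q)^5.
P(M) = 0.3730^5 = 0.007220
P(M+2) = 5 × 0.3730^4 × 0.6270^1 = 0.060684
P(M+4) = 10 × 0.3730^3 × 0.6270^2 = 0.204015
P(M+6) = 10 × 0.3730^2 × 0.6270^3 = 0.342942
P(M+8) = 5 × 0.3730^1 × 0.6270^4 = 0.288237
P(M+10) = 0.6270^5 = 0.096903
The M+6 peak is largest (0.342942); scaling to 100 gives 2.1 : 17.7 : 59.5 : 100.0 : 84.0 : 28.3.

2.1 : 17.7 : 59.5 : 100.0 : 84.0 : 28.3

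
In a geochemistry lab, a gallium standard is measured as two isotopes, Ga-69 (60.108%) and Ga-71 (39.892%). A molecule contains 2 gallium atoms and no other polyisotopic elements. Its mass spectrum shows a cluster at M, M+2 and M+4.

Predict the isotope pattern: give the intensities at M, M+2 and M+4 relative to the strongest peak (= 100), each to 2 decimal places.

75.34 : 100.00 : 33.18

Each Ga atom is independently Ga-69 (p = 0.60108) or Ga-71 (q = 0.39892); the cluster is the binomial expansion (p + q)^2.
P(M) = 0.60108^2 = 0.361297
P(M+2) = 2 × 0.60108^1 × 0.39892^1 = 0.479566
P(M+4) = 0.39892^2 = 0.159137
The M+2 peak is largest (0.479566); scaling to 100 gives 75.34 : 100.00 : 33.18.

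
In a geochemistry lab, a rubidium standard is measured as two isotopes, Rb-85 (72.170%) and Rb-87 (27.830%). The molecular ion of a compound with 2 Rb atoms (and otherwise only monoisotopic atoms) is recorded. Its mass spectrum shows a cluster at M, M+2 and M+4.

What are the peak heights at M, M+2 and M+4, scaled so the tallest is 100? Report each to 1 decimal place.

Each Rb atom is independently Rb-85 (p = 0.72170) or Rb-87 (q = 0.27830); the cluster is the binomial expansion (p + q)^2.
P(M) = 0.72170^2 = 0.520851
P(M+2) = 2 × 0.72170^1 × 0.27830^1 = 0.401698
P(M+4) = 0.27830^2 = 0.077451
The M peak is largest (0.520851); scaling to 100 gives 100.0 : 77.1 : 14.9.

100.0 : 77.1 : 14.9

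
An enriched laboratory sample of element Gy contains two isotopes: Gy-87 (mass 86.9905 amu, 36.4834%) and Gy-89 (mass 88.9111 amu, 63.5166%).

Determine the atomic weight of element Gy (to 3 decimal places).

88.210 amu

Weight each isotope mass by its fractional abundance: 0.364834 × 86.9905 + 0.635166 × 88.9111
= 31.73709 + 56.47331 = 88.21040 amu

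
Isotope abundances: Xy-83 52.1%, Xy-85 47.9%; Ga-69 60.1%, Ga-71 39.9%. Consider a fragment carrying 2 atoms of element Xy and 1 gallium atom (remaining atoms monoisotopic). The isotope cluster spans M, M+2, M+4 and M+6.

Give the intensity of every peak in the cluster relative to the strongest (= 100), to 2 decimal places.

Element Xy pattern (n=2): 0.271441 : 0.499118 : 0.229441
Gallium pattern (n=1): 0.6010 : 0.3990
Convolve the two distributions (both contribute in 2-u steps):
  M: 0.271441×0.6010 = 0.163136
  M+2: 0.271441×0.3990 + 0.499118×0.6010 = 0.408275
  M+4: 0.499118×0.3990 + 0.229441×0.6010 = 0.337042
  M+6: 0.229441×0.3990 = 0.091547
Scale to base peak (0.408275) = 100: 39.96 : 100.00 : 82.55 : 22.42

39.96 : 100.00 : 82.55 : 22.42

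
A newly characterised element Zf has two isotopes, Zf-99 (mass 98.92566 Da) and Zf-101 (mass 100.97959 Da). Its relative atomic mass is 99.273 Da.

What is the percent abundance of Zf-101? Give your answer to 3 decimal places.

Writing the weighted mean with unknown fraction x of Zf-99:
98.92566·x + 100.97959·(1 − x) = 99.273
(98.92566 − 100.97959)·x = 99.273 − 100.97959
x = -1.70659 / -2.05393 = 0.83089 → 83.089% Zf-99, 16.911% Zf-101.

16.911%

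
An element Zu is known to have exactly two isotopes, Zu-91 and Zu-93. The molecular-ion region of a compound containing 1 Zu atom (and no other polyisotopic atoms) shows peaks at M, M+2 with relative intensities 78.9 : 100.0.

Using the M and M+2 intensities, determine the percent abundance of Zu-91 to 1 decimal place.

Write p for the Zu-91 fraction. I(M+2)/I(M) = [C(1,1)·p^0·(1−p)] / p^1 = 1·(1−p)/p = 100.0/78.9 = 1.2674
(1−p)/p = 1.2674/1 = 1.2674  ⇒  p = 1/(1 + 1.2674) = 0.4410
Zu-91: 44.1%, Zu-93: 55.9%.

44.1%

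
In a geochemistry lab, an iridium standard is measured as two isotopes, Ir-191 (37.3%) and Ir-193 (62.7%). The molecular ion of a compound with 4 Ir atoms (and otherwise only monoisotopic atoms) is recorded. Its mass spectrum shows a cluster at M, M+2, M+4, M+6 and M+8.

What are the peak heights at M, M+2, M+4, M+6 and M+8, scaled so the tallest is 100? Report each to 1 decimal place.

5.3 : 35.4 : 89.2 : 100.0 : 42.0

Each Ir atom is independently Ir-191 (p = 0.373) or Ir-193 (q = 0.627); the cluster is the binomial expansion (p + q)^4.
P(M) = 0.373^4 = 0.019357
P(M+2) = 4 × 0.373^3 × 0.627^1 = 0.130153
P(M+4) = 6 × 0.373^2 × 0.627^2 = 0.328174
P(M+6) = 4 × 0.373^1 × 0.627^3 = 0.367766
P(M+8) = 0.627^4 = 0.154550
The M+6 peak is largest (0.367766); scaling to 100 gives 5.3 : 35.4 : 89.2 : 100.0 : 42.0.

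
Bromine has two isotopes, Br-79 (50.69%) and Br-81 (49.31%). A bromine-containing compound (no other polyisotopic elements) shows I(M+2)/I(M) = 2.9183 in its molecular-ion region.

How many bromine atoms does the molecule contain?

3

The M+2/M ratio from n Br atoms is n · q/p = n · 0.4931/0.5069.
n = 2.9183 × 0.5069/0.4931 = 3.00 ≈ 3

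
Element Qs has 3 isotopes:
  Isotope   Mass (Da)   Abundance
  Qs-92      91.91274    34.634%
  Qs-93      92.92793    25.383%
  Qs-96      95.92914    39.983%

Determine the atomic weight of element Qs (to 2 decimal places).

Average mass = Σ (abundance × isotope mass) = 0.34634 × 91.91274 + 0.25383 × 92.92793 + 0.39983 × 95.92914
= 31.833058 + 23.587896 + 38.355348 = 93.776302 Da

93.78 Da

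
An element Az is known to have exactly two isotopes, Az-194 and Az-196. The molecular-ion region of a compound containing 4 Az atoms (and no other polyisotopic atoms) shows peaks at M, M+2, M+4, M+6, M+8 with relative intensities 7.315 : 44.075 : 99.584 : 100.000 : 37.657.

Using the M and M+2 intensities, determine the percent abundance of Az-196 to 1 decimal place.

60.1%

Let p = fractional abundance of Az-194. I(M+2)/I(M) = [C(4,1)·p^3·(1−p)] / p^4 = 4·(1−p)/p = 44.075/7.315 = 6.0253
(1−p)/p = 6.0253/4 = 1.5063  ⇒  p = 1/(1 + 1.5063) = 0.3990
Az-194: 39.9%, Az-196: 60.1%.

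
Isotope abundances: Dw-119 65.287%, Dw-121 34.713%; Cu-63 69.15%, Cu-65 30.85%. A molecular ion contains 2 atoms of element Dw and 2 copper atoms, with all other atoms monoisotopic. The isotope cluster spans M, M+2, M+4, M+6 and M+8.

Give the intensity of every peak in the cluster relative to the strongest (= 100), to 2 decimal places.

Element Dw pattern (n=2): 0.42623924 : 0.45326153 : 0.12049924
Copper pattern (n=2): 0.47817225 : 0.4266555 : 0.09517225
Convolve the two distributions (both contribute in 2-u steps):
  M: 0.42623924×0.47817225 = 0.203816
  M+2: 0.42623924×0.4266555 + 0.45326153×0.47817225 = 0.398594
  M+4: 0.42623924×0.09517225 + 0.45326153×0.4266555 + 0.12049924×0.47817225 = 0.291572
  M+6: 0.45326153×0.09517225 + 0.12049924×0.4266555 = 0.094550
  M+8: 0.12049924×0.09517225 = 0.011468
Scale to base peak (0.398594) = 100: 51.13 : 100.00 : 73.15 : 23.72 : 2.88

51.13 : 100.00 : 73.15 : 23.72 : 2.88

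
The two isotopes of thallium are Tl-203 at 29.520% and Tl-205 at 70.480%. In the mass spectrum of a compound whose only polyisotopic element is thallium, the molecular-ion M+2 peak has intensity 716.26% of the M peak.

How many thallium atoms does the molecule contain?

3

For n independent Tl atoms, I(M+2)/I(M) = n · (abundance Tl-205) / (abundance Tl-203) = n · 0.70480/0.29520.
n = 7.1626 × 0.29520/0.70480 = 3.00 ≈ 3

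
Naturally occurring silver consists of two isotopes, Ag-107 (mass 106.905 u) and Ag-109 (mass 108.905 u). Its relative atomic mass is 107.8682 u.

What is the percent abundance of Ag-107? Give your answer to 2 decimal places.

51.84%

With x = fraction of Ag-107 (so Ag-109 is 1 − x):
106.905·x + 108.905·(1 − x) = 107.8682
(106.905 − 108.905)·x = 107.8682 − 108.905
x = -1.0368 / -2.000 = 0.51840 → 51.84% Ag-107, 48.16% Ag-109.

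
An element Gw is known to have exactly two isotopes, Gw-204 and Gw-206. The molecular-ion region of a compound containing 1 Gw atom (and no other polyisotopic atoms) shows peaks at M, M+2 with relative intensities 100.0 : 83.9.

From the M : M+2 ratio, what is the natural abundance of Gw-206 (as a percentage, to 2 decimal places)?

Write p for the Gw-204 fraction. I(M+2)/I(M) = [C(1,1)·p^0·(1−p)] / p^1 = 1·(1−p)/p = 83.9/100.0 = 0.8390
(1−p)/p = 0.8390/1 = 0.8390  ⇒  p = 1/(1 + 0.8390) = 0.5438
Gw-204: 54.38%, Gw-206: 45.62%.

45.62%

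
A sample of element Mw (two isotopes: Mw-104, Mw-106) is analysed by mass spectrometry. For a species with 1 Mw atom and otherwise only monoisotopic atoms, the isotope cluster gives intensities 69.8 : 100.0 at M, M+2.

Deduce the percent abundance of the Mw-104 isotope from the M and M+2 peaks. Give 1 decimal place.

Let p = fractional abundance of Mw-104. I(M+2)/I(M) = [C(1,1)·p^0·(1−p)] / p^1 = 1·(1−p)/p = 100.0/69.8 = 1.4327
(1−p)/p = 1.4327/1 = 1.4327  ⇒  p = 1/(1 + 1.4327) = 0.4111
Mw-104: 41.1%, Mw-106: 58.9%.

41.1%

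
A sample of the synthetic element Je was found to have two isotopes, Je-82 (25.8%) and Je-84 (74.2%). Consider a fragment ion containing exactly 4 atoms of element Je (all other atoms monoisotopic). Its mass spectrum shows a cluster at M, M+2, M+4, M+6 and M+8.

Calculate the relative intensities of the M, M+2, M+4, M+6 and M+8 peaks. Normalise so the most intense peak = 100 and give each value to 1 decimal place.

Each Je atom is independently Je-82 (p = 0.258) or Je-84 (q = 0.742); the cluster is the binomial expansion (p + q)^4.
P(M) = 0.258^4 = 0.004431
P(M+2) = 4 × 0.258^3 × 0.742^1 = 0.050971
P(M+4) = 6 × 0.258^2 × 0.742^2 = 0.219886
P(M+6) = 4 × 0.258^1 × 0.742^3 = 0.421591
P(M+8) = 0.742^4 = 0.303121
The M+6 peak is largest (0.421591); scaling to 100 gives 1.1 : 12.1 : 52.2 : 100.0 : 71.9.

1.1 : 12.1 : 52.2 : 100.0 : 71.9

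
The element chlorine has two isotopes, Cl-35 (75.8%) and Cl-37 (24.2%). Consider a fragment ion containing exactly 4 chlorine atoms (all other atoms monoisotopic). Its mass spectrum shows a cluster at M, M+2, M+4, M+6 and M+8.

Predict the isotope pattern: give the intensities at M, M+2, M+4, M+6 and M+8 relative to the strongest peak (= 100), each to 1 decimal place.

The 4 Cl atoms are independent, so intensities follow the terms of (0.758 + 0.242)^4.
P(M) = 0.758^4 = 0.330124
P(M+2) = 4 × 0.758^3 × 0.242^1 = 0.421583
P(M+4) = 6 × 0.758^2 × 0.242^2 = 0.201893
P(M+6) = 4 × 0.758^1 × 0.242^3 = 0.042971
P(M+8) = 0.242^4 = 0.003430
The M+2 peak is largest (0.421583); scaling to 100 gives 78.3 : 100.0 : 47.9 : 10.2 : 0.8.

78.3 : 100.0 : 47.9 : 10.2 : 0.8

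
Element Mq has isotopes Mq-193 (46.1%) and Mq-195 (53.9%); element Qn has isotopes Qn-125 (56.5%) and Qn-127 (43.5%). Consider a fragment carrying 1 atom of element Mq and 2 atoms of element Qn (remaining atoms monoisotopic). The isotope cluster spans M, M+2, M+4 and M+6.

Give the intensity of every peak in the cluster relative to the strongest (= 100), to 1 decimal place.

Element Mq pattern (n=1): 0.4610 : 0.5390
Element Qn pattern (n=2): 0.319225 : 0.49155 : 0.189225
Convolve the two distributions (both contribute in 2-u steps):
  M: 0.4610×0.319225 = 0.147163
  M+2: 0.4610×0.49155 + 0.5390×0.319225 = 0.398667
  M+4: 0.4610×0.189225 + 0.5390×0.49155 = 0.352178
  M+6: 0.5390×0.189225 = 0.101992
Scale to base peak (0.398667) = 100: 36.9 : 100.0 : 88.3 : 25.6

36.9 : 100.0 : 88.3 : 25.6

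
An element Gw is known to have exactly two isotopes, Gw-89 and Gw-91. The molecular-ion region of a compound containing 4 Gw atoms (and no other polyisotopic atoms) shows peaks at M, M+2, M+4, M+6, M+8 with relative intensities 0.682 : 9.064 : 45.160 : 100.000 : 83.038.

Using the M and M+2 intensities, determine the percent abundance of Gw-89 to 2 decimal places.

23.13%

Let p = fractional abundance of Gw-89. I(M+2)/I(M) = [C(4,1)·p^3·(1−p)] / p^4 = 4·(1−p)/p = 9.064/0.682 = 13.2903
(1−p)/p = 13.2903/4 = 3.3226  ⇒  p = 1/(1 + 3.3226) = 0.2313
Gw-89: 23.13%, Gw-91: 76.87%.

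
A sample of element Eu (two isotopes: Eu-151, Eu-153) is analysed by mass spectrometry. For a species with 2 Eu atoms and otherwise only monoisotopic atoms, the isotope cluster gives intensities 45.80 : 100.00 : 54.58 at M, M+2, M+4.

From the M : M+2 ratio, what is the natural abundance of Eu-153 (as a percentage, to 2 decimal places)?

52.19%

Write p for the Eu-151 fraction. I(M+2)/I(M) = [C(2,1)·p^1·(1−p)] / p^2 = 2·(1−p)/p = 100.00/45.80 = 2.1834
(1−p)/p = 2.1834/2 = 1.0917  ⇒  p = 1/(1 + 1.0917) = 0.4781
Eu-151: 47.81%, Eu-153: 52.19%.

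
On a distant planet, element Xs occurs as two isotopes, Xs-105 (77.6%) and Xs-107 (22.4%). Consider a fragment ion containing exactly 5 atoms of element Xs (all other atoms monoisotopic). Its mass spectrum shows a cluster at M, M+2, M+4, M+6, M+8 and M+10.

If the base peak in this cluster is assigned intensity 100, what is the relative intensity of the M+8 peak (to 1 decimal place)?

Term probabilities: M 0.2814, M+2 0.4061, M+4 0.2345, M+6 0.0677, M+8 0.0098, M+10 0.0006. Base peak = M+2.
P(M+2) = C(5,1) × 0.776^4 × 0.224^1 = 5 × 0.36261593 × 0.2240 = 0.406130 (base)
P(M+8) = C(5,4) × 0.776^1 × 0.224^4 = 5 × 0.7760 × 0.00251763 = 0.009768
Relative intensity = 0.009768 / 0.406130 × 100 = 2.4

2.4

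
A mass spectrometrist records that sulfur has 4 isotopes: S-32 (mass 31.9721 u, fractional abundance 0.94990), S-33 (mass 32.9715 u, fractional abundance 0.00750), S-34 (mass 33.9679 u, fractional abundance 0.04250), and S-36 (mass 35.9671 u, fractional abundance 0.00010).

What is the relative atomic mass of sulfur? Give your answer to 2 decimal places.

Average mass = Σ (abundance × isotope mass) = 0.94990 × 31.9721 + 0.00750 × 32.9715 + 0.04250 × 33.9679 + 0.00010 × 35.9671
= 30.37030 + 0.24729 + 1.44364 + 0.00360 = 32.06483 u

32.06 u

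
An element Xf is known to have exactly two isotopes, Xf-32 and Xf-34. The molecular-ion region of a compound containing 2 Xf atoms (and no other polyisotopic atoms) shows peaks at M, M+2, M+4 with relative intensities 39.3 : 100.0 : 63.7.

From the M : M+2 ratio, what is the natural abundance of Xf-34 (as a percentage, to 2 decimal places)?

55.99%

Let p = fractional abundance of Xf-32. I(M+2)/I(M) = [C(2,1)·p^1·(1−p)] / p^2 = 2·(1−p)/p = 100.0/39.3 = 2.5445
(1−p)/p = 2.5445/2 = 1.2723  ⇒  p = 1/(1 + 1.2723) = 0.4401
Xf-32: 44.01%, Xf-34: 55.99%.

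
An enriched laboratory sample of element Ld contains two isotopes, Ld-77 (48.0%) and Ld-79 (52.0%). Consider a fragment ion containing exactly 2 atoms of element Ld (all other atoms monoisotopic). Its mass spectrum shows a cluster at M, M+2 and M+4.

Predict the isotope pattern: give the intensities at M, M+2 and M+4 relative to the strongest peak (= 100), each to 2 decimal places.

Each Ld atom is independently Ld-77 (p = 0.480) or Ld-79 (q = 0.520); the cluster is the binomial expansion (p + q)^2.
P(M) = 0.480^2 = 0.230400
P(M+2) = 2 × 0.480^1 × 0.520^1 = 0.499200
P(M+4) = 0.520^2 = 0.270400
The M+2 peak is largest (0.499200); scaling to 100 gives 46.15 : 100.00 : 54.17.

46.15 : 100.00 : 54.17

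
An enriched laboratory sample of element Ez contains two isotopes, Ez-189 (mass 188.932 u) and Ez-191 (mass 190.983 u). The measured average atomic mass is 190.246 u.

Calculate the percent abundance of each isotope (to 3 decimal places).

Writing the weighted mean with unknown fraction x of Ez-189:
188.932·x + 190.983·(1 − x) = 190.246
(188.932 − 190.983)·x = 190.246 − 190.983
x = -0.737 / -2.051 = 0.35934 → 35.934% Ez-189, 64.066% Ez-191.

Ez-189: 35.934%, Ez-191: 64.066%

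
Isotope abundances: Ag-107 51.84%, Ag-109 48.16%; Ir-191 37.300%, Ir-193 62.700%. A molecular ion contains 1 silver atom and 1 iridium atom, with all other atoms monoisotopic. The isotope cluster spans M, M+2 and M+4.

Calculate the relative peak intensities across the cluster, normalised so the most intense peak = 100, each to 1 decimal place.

38.3 : 100.0 : 59.8

Silver pattern (n=1): 0.5184 : 0.4816
Iridium pattern (n=1): 0.3730 : 0.6270
Convolve the two distributions (both contribute in 2-u steps):
  M: 0.5184×0.3730 = 0.193363
  M+2: 0.5184×0.6270 + 0.4816×0.3730 = 0.504674
  M+4: 0.4816×0.6270 = 0.301963
Scale to base peak (0.504674) = 100: 38.3 : 100.0 : 59.8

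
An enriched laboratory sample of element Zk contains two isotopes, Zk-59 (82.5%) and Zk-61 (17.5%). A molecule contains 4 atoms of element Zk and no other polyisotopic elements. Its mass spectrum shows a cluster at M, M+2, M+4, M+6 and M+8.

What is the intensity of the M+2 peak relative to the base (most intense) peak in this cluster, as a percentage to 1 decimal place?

(0.825 + 0.175)^4 gives M 0.4633, M+2 0.3931, M+4 0.1251, M+6 0.0177, M+8 0.0009; the largest is M.
P(M) = C(4,0) × 0.825^4 × 0.175^0 = 1 × 0.46325039 × 1.0000 = 0.463250 (base)
P(M+2) = C(4,1) × 0.825^3 × 0.175^1 = 4 × 0.56151562 × 0.1750 = 0.393061
Relative intensity = 0.393061 / 0.463250 × 100 = 84.8

84.8%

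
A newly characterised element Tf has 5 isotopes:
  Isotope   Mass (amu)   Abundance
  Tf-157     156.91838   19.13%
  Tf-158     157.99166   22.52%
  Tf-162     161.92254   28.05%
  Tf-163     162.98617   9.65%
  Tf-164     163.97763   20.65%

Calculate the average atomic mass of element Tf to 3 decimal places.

160.607 amu

The abundance-weighted mean is 0.1913 × 156.91838 + 0.2252 × 157.99166 + 0.2805 × 161.92254 + 0.0965 × 162.98617 + 0.2065 × 163.97763
= 30.018486 + 35.579722 + 45.419272 + 15.728165 + 33.861381 = 160.607026 amu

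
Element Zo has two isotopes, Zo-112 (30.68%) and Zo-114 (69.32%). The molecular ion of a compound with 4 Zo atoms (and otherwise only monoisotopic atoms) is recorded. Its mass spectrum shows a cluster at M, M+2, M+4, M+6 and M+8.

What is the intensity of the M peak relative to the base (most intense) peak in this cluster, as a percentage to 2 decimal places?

2.17%

Binomial terms of (0.3068 + 0.6932)^4: M 0.0089, M+2 0.0801, M+4 0.2714, M+6 0.4088, M+8 0.2309 → M+6 is the base peak.
P(M+6) = C(4,3) × 0.3068^1 × 0.6932^3 = 4 × 0.3068 × 0.33310079 = 0.408781 (base)
P(M) = C(4,0) × 0.3068^4 × 0.6932^0 = 1 × 0.00885975 × 1.0000 = 0.008860
Relative intensity = 0.008860 / 0.408781 × 100 = 2.17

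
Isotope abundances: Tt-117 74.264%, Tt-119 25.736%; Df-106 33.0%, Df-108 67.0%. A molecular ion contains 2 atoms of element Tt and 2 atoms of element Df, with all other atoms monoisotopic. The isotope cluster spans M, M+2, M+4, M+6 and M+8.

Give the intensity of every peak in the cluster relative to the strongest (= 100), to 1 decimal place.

14.2 : 67.4 : 100.0 : 47.4 : 7.0

Element Tt pattern (n=2): 0.55151417 : 0.38225166 : 0.06623417
Element Df pattern (n=2): 0.1089 : 0.4422 : 0.4489
Convolve the two distributions (both contribute in 2-u steps):
  M: 0.55151417×0.1089 = 0.060060
  M+2: 0.55151417×0.4422 + 0.38225166×0.1089 = 0.285507
  M+4: 0.55151417×0.4489 + 0.38225166×0.4422 + 0.06623417×0.1089 = 0.423819
  M+6: 0.38225166×0.4489 + 0.06623417×0.4422 = 0.200882
  M+8: 0.06623417×0.4489 = 0.029733
Scale to base peak (0.423819) = 100: 14.2 : 67.4 : 100.0 : 47.4 : 7.0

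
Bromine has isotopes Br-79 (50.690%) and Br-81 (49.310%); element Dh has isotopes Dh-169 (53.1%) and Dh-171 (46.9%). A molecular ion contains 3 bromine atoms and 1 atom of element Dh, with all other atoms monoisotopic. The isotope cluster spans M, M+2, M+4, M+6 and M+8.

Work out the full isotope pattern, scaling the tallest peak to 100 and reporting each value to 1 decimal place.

18.5 : 70.2 : 100.0 : 63.3 : 15.0

Bromine pattern (n=3): 0.13024674 : 0.3801026 : 0.36975457 : 0.11989609
Element Dh pattern (n=1): 0.5310 : 0.4690
Convolve the two distributions (both contribute in 2-u steps):
  M: 0.13024674×0.5310 = 0.069161
  M+2: 0.13024674×0.4690 + 0.3801026×0.5310 = 0.262920
  M+4: 0.3801026×0.4690 + 0.36975457×0.5310 = 0.374608
  M+6: 0.36975457×0.4690 + 0.11989609×0.5310 = 0.237080
  M+8: 0.11989609×0.4690 = 0.056231
Scale to base peak (0.374608) = 100: 18.5 : 70.2 : 100.0 : 63.3 : 15.0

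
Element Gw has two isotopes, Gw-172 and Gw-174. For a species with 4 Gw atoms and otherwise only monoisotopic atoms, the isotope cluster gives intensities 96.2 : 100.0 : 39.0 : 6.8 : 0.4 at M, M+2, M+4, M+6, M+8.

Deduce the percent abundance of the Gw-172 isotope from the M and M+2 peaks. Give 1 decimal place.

Let p = fractional abundance of Gw-172. I(M+2)/I(M) = [C(4,1)·p^3·(1−p)] / p^4 = 4·(1−p)/p = 100.0/96.2 = 1.0395
(1−p)/p = 1.0395/4 = 0.2599  ⇒  p = 1/(1 + 0.2599) = 0.7937
Gw-172: 79.4%, Gw-174: 20.6%.

79.4%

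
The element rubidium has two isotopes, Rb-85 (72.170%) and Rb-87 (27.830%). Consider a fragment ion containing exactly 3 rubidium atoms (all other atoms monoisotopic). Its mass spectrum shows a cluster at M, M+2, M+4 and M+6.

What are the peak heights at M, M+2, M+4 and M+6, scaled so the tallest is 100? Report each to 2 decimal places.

86.44 : 100.00 : 38.56 : 4.96

Expanding (0.72170 + 0.27830)^3:
P(M) = 0.72170^3 = 0.375898
P(M+2) = 3 × 0.72170^2 × 0.27830^1 = 0.434858
P(M+4) = 3 × 0.72170^1 × 0.27830^2 = 0.167689
P(M+6) = 0.27830^3 = 0.021555
The M+2 peak is largest (0.434858); scaling to 100 gives 86.44 : 100.00 : 38.56 : 4.96.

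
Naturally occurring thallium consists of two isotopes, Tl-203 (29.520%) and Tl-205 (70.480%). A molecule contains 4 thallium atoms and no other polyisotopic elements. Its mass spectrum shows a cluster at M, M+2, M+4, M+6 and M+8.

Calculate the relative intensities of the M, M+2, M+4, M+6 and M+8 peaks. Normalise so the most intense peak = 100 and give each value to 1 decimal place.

1.8 : 17.5 : 62.8 : 100.0 : 59.7

Expanding (0.29520 + 0.70480)^4:
P(M) = 0.29520^4 = 0.007594
P(M+2) = 4 × 0.29520^3 × 0.70480^1 = 0.072523
P(M+4) = 6 × 0.29520^2 × 0.70480^2 = 0.259726
P(M+6) = 4 × 0.29520^1 × 0.70480^3 = 0.413403
P(M+8) = 0.70480^4 = 0.246754
The M+6 peak is largest (0.413403); scaling to 100 gives 1.8 : 17.5 : 62.8 : 100.0 : 59.7.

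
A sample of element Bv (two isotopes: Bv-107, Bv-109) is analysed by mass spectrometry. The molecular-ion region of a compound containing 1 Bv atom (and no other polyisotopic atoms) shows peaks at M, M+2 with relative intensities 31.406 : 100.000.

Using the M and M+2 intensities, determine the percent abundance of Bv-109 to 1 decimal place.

76.1%

Write p for the Bv-107 fraction. I(M+2)/I(M) = [C(1,1)·p^0·(1−p)] / p^1 = 1·(1−p)/p = 100.000/31.406 = 3.1841
(1−p)/p = 3.1841/1 = 3.1841  ⇒  p = 1/(1 + 3.1841) = 0.2390
Bv-107: 23.9%, Bv-109: 76.1%.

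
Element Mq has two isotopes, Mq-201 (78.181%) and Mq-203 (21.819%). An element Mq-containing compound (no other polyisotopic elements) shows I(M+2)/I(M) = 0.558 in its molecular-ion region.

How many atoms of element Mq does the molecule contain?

2

For n independent Mq atoms, I(M+2)/I(M) = n · (abundance Mq-203) / (abundance Mq-201) = n · 0.21819/0.78181.
n = 0.558 × 0.78181/0.21819 = 2.00 ≈ 2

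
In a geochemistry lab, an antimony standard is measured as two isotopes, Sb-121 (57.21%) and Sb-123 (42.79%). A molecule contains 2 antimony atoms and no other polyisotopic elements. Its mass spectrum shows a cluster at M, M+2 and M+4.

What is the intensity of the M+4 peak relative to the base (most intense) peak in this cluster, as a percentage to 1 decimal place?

37.4%

Binomial terms of (0.5721 + 0.4279)^2: M 0.3273, M+2 0.4896, M+4 0.1831 → M+2 is the base peak.
P(M+2) = C(2,1) × 0.5721^1 × 0.4279^1 = 2 × 0.5721 × 0.4279 = 0.489603 (base)
P(M+4) = C(2,2) × 0.5721^0 × 0.4279^2 = 1 × 1.0000 × 0.18309841 = 0.183098
Relative intensity = 0.183098 / 0.489603 × 100 = 37.4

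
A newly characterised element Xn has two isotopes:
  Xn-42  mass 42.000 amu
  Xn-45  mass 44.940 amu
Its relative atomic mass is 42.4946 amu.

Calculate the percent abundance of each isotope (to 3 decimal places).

Writing the weighted mean with unknown fraction x of Xn-42:
42.000·x + 44.940·(1 − x) = 42.4946
(42.000 − 44.940)·x = 42.4946 − 44.940
x = -2.4454 / -2.940 = 0.83177 → 83.177% Xn-42, 16.823% Xn-45.

Xn-42: 83.177%, Xn-45: 16.823%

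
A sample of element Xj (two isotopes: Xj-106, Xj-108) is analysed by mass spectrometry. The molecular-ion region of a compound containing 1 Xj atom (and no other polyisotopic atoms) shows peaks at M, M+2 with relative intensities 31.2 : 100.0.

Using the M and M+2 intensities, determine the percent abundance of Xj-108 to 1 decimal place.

If p is the fraction of Xj that is Xj-106, then I(M+2)/I(M) = [C(1,1)·p^0·(1−p)] / p^1 = 1·(1−p)/p = 100.0/31.2 = 3.2051
(1−p)/p = 3.2051/1 = 3.2051  ⇒  p = 1/(1 + 3.2051) = 0.2378
Xj-106: 23.8%, Xj-108: 76.2%.

76.2%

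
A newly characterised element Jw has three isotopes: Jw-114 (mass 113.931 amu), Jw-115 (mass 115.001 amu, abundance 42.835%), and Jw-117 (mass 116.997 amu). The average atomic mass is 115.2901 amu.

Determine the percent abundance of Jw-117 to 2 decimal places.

Let x and y be the fractions of Jw-114 and Jw-117. Then x + y = 1 − 0.42835 = 0.57165 and 113.931x + 116.997y = 115.2901 − 0.42835×115.001 = 66.02942165.
Substituting: 113.931x + 116.997(0.57165 − x) = 66.02942165
(113.931 − 116.997)x = -0.8519134  ⇒  x = 0.27786, y = 0.29379
Jw-114: 27.79%, Jw-117: 29.38%.

29.38%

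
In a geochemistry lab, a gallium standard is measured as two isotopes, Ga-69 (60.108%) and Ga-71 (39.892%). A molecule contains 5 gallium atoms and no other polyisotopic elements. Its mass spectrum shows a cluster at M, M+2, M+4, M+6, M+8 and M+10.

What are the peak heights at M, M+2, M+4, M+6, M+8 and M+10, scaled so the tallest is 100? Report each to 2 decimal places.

The 5 Ga atoms are independent, so intensities follow the terms of (0.60108 + 0.39892)^5.
P(M) = 0.60108^5 = 0.078462
P(M+2) = 5 × 0.60108^4 × 0.39892^1 = 0.260366
P(M+4) = 10 × 0.60108^3 × 0.39892^2 = 0.345596
P(M+6) = 10 × 0.60108^2 × 0.39892^3 = 0.229362
P(M+8) = 5 × 0.60108^1 × 0.39892^4 = 0.076111
P(M+10) = 0.39892^5 = 0.010103
The M+4 peak is largest (0.345596); scaling to 100 gives 22.70 : 75.34 : 100.00 : 66.37 : 22.02 : 2.92.

22.70 : 75.34 : 100.00 : 66.37 : 22.02 : 2.92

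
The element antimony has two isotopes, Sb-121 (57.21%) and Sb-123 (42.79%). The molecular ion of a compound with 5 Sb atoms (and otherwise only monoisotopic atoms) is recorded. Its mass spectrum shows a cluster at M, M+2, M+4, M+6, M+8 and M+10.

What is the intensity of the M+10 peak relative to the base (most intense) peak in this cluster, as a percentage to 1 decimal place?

Binomial terms of (0.5721 + 0.4279)^5: M 0.0613, M+2 0.2292, M+4 0.3428, M+6 0.2564, M+8 0.0959, M+10 0.0143 → M+4 is the base peak.
P(M+4) = C(5,2) × 0.5721^3 × 0.4279^2 = 10 × 0.18724742 × 0.18309841 = 0.342847 (base)
P(M+10) = C(5,5) × 0.5721^0 × 0.4279^5 = 1 × 1.0000 × 0.01434536 = 0.014345
Relative intensity = 0.014345 / 0.342847 × 100 = 4.2

4.2%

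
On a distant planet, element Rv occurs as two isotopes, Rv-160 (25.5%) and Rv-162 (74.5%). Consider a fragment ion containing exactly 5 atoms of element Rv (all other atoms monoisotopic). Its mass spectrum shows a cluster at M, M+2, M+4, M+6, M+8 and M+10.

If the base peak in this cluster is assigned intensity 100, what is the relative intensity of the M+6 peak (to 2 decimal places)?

Term probabilities: M 0.0011, M+2 0.0158, M+4 0.0920, M+6 0.2689, M+8 0.3928, M+10 0.2295. Base peak = M+8.
P(M+8) = C(5,4) × 0.255^1 × 0.745^4 = 5 × 0.2550 × 0.30805275 = 0.392767 (base)
P(M+6) = C(5,3) × 0.255^2 × 0.745^3 = 10 × 0.065025 × 0.41349362 = 0.268874
Relative intensity = 0.268874 / 0.392767 × 100 = 68.46

68.46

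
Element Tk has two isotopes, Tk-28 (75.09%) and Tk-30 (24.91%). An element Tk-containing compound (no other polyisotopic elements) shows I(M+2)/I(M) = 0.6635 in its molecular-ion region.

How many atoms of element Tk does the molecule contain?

2

With n Tk atoms, P(M+2)/P(M) = C(n,1)·p^(n−1)q / p^n = n·q/p = n · 0.2491/0.7509.
n = 0.6635 × 0.7509/0.2491 = 2.00 ≈ 2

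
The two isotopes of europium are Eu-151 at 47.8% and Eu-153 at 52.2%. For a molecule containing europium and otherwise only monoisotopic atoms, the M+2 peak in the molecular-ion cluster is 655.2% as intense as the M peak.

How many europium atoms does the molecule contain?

6

The M+2/M ratio from n Eu atoms is n · q/p = n · 0.522/0.478.
n = 6.552 × 0.478/0.522 = 6.00 ≈ 6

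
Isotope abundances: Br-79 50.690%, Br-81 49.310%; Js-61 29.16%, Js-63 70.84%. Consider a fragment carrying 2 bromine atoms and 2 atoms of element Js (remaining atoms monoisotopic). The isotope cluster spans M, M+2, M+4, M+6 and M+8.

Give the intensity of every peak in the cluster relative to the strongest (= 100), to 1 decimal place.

6.1 : 41.7 : 100.0 : 98.6 : 34.3

Bromine pattern (n=2): 0.25694761 : 0.49990478 : 0.24314761
Element Js pattern (n=2): 0.08503056 : 0.41313888 : 0.50183056
Convolve the two distributions (both contribute in 2-u steps):
  M: 0.25694761×0.08503056 = 0.021848
  M+2: 0.25694761×0.41313888 + 0.49990478×0.08503056 = 0.148662
  M+4: 0.25694761×0.50183056 + 0.49990478×0.41313888 + 0.24314761×0.08503056 = 0.356149
  M+6: 0.49990478×0.50183056 + 0.24314761×0.41313888 = 0.351321
  M+8: 0.24314761×0.50183056 = 0.122019
Scale to base peak (0.356149) = 100: 6.1 : 41.7 : 100.0 : 98.6 : 34.3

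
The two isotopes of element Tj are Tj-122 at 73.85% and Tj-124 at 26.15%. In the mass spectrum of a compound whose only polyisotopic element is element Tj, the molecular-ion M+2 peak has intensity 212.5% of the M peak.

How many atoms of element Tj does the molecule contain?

6

For n independent Tj atoms, I(M+2)/I(M) = n · (abundance Tj-124) / (abundance Tj-122) = n · 0.2615/0.7385.
n = 2.125 × 0.7385/0.2615 = 6.00 ≈ 6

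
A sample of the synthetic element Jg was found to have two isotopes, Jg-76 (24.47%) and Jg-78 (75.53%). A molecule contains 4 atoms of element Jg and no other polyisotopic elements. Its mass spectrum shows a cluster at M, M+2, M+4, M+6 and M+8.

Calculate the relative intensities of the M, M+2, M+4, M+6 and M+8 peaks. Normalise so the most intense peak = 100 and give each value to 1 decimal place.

Each Jg atom is independently Jg-76 (p = 0.2447) or Jg-78 (q = 0.7553); the cluster is the binomial expansion (p + q)^4.
P(M) = 0.2447^4 = 0.003585
P(M+2) = 4 × 0.2447^3 × 0.7553^1 = 0.044267
P(M+4) = 6 × 0.2447^2 × 0.7553^2 = 0.204955
P(M+6) = 4 × 0.2447^1 × 0.7553^3 = 0.421747
P(M+8) = 0.7553^4 = 0.325445
The M+6 peak is largest (0.421747); scaling to 100 gives 0.9 : 10.5 : 48.6 : 100.0 : 77.2.

0.9 : 10.5 : 48.6 : 100.0 : 77.2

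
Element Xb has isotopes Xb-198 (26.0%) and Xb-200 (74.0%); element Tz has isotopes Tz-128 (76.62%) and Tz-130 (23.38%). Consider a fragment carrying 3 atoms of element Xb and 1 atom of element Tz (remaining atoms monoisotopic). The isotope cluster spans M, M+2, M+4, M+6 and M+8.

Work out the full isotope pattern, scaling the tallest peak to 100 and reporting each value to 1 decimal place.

Element Xb pattern (n=3): 0.017576 : 0.150072 : 0.427128 : 0.405224
Element Tz pattern (n=1): 0.7662 : 0.2338
Convolve the two distributions (both contribute in 2-u steps):
  M: 0.017576×0.7662 = 0.013467
  M+2: 0.017576×0.2338 + 0.150072×0.7662 = 0.119094
  M+4: 0.150072×0.2338 + 0.427128×0.7662 = 0.362352
  M+6: 0.427128×0.2338 + 0.405224×0.7662 = 0.410345
  M+8: 0.405224×0.2338 = 0.094741
Scale to base peak (0.410345) = 100: 3.3 : 29.0 : 88.3 : 100.0 : 23.1

3.3 : 29.0 : 88.3 : 100.0 : 23.1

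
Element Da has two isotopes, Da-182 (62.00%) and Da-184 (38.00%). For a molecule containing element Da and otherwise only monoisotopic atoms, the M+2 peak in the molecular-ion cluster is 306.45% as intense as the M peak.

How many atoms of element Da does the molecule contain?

5

The M+2/M ratio from n Da atoms is n · q/p = n · 0.3800/0.6200.
n = 3.0645 × 0.6200/0.3800 = 5.00 ≈ 5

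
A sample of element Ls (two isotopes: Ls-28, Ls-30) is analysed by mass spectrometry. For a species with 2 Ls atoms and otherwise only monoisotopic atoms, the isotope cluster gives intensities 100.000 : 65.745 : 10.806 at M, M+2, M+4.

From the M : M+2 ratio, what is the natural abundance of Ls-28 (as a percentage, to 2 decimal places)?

If p is the fraction of Ls that is Ls-28, then I(M+2)/I(M) = [C(2,1)·p^1·(1−p)] / p^2 = 2·(1−p)/p = 65.745/100.000 = 0.6575
(1−p)/p = 0.6575/2 = 0.3287  ⇒  p = 1/(1 + 0.3287) = 0.7526
Ls-28: 75.26%, Ls-30: 24.74%.

75.26%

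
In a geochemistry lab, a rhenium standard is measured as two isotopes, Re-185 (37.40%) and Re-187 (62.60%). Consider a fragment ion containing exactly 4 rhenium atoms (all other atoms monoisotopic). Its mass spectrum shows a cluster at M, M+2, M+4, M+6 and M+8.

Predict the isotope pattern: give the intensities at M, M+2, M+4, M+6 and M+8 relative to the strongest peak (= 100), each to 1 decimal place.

The 4 Re atoms are independent, so intensities follow the terms of (0.3740 + 0.6260)^4.
P(M) = 0.3740^4 = 0.019565
P(M+2) = 4 × 0.3740^3 × 0.6260^1 = 0.130993
P(M+4) = 6 × 0.3740^2 × 0.6260^2 = 0.328884
P(M+6) = 4 × 0.3740^1 × 0.6260^3 = 0.366990
P(M+8) = 0.6260^4 = 0.153567
The M+6 peak is largest (0.366990); scaling to 100 gives 5.3 : 35.7 : 89.6 : 100.0 : 41.8.

5.3 : 35.7 : 89.6 : 100.0 : 41.8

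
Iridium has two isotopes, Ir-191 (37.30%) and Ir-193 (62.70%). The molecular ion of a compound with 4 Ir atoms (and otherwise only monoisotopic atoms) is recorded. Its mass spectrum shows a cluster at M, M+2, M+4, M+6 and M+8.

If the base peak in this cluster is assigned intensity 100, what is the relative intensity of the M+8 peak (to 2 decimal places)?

42.02

(0.3730 + 0.6270)^4 gives M 0.0194, M+2 0.1302, M+4 0.3282, M+6 0.3678, M+8 0.1546; the largest is M+6.
P(M+6) = C(4,3) × 0.3730^1 × 0.6270^3 = 4 × 0.3730 × 0.24649188 = 0.367766 (base)
P(M+8) = C(4,4) × 0.3730^0 × 0.6270^4 = 1 × 1.0000 × 0.15455041 = 0.154550
Relative intensity = 0.154550 / 0.367766 × 100 = 42.02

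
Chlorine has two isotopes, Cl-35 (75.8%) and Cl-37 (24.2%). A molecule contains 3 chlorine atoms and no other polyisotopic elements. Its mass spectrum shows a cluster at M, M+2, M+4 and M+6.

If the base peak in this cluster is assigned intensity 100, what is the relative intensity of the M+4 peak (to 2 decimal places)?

30.58

Binomial terms of (0.758 + 0.242)^3: M 0.4355, M+2 0.4171, M+4 0.1332, M+6 0.0142 → M is the base peak.
P(M) = C(3,0) × 0.758^3 × 0.242^0 = 1 × 0.43551951 × 1.0000 = 0.435520 (base)
P(M+4) = C(3,2) × 0.758^1 × 0.242^2 = 3 × 0.7580 × 0.058564 = 0.133175
Relative intensity = 0.133175 / 0.435520 × 100 = 30.58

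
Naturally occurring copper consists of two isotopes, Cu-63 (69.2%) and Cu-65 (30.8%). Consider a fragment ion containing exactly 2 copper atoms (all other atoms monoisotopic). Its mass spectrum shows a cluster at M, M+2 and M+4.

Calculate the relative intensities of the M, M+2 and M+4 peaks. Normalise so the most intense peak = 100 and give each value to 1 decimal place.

100.0 : 89.0 : 19.8

The 2 Cu atoms are independent, so intensities follow the terms of (0.692 + 0.308)^2.
P(M) = 0.692^2 = 0.478864
P(M+2) = 2 × 0.692^1 × 0.308^1 = 0.426272
P(M+4) = 0.308^2 = 0.094864
The M peak is largest (0.478864); scaling to 100 gives 100.0 : 89.0 : 19.8.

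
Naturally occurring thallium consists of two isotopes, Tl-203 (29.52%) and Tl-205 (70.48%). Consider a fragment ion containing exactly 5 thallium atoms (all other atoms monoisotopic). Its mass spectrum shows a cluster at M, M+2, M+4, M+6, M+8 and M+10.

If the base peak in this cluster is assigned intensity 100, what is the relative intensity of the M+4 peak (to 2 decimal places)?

35.09

Term probabilities: M 0.0022, M+2 0.0268, M+4 0.1278, M+6 0.3051, M+8 0.3642, M+10 0.1739. Base peak = M+8.
P(M+8) = C(5,4) × 0.2952^1 × 0.7048^4 = 5 × 0.2952 × 0.24675365 = 0.364208 (base)
P(M+4) = C(5,2) × 0.2952^3 × 0.7048^2 = 10 × 0.02572463 × 0.49674304 = 0.127785
Relative intensity = 0.127785 / 0.364208 × 100 = 35.09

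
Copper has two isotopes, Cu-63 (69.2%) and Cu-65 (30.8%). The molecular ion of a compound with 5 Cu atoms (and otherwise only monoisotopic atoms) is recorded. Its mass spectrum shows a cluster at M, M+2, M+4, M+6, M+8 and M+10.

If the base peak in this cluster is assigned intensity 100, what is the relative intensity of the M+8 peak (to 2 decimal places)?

8.82

Term probabilities: M 0.1587, M+2 0.3531, M+4 0.3144, M+6 0.1399, M+8 0.0311, M+10 0.0028. Base peak = M+2.
P(M+2) = C(5,1) × 0.692^4 × 0.308^1 = 5 × 0.22931073 × 0.3080 = 0.353139 (base)
P(M+8) = C(5,4) × 0.692^1 × 0.308^4 = 5 × 0.6920 × 0.00899918 = 0.031137
Relative intensity = 0.031137 / 0.353139 × 100 = 8.82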